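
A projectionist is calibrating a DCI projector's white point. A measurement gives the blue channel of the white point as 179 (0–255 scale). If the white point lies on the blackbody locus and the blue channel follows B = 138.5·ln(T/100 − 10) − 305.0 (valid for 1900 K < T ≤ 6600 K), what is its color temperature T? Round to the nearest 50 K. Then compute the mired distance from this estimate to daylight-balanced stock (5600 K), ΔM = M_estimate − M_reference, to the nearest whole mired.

ln(t − 10) = (179 + 305.0) / 138.5 = 3.4946.
t − 10 = e^3.4946 = 32.937, so t = 42.937.
T = 100·t = 4294 K → 4300 K to the nearest 50 K.
M_estimate = 10⁶/4300 = 232.56; M_reference = 10⁶/5600 = 178.57.
ΔM = 232.56 − 178.57 = 53.99 → +54 mireds.

+54 mireds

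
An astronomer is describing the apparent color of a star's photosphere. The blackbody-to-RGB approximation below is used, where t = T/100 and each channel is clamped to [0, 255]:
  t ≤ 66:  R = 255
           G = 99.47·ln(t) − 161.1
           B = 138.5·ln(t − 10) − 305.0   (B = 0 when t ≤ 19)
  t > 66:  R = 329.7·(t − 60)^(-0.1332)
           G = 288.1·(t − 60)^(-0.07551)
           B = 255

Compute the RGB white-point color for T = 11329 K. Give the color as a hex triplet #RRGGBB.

t = 11329/100 = 113.29; the t > 66 branch applies.
R = 329.7·(113.29 − 60)^(-0.1332) = 329.7·53.29^(-0.1332) = 329.7·0.58886 = 194.147.
G = 288.1·(113.29 − 60)^(-0.07551) = 288.1·53.29^(-0.07551) = 288.1·0.74066 = 213.385.
B = 255 by definition for t > 66.
Rounded: (194, 213, 255).
In hex: #C2D5FF.

#C2D5FF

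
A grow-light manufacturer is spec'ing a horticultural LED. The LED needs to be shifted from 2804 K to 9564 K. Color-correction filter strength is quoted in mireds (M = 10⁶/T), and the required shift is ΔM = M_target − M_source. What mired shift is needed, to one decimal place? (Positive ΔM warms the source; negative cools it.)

M_source = 10⁶/2804 = 356.633; M_target = 10⁶/9564 = 104.559.
ΔM = 104.559 − 356.633 = -252.075 → -252.1 mireds, a cooling shift.

-252.1 mireds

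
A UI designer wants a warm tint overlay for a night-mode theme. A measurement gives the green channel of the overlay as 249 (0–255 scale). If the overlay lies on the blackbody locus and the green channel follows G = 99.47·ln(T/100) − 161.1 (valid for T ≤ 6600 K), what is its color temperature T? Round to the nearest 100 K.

ln t = (249 + 161.1) / 99.47 = 4.1229.
t = e^4.1229 = 61.735.
T = 100·t = 6174 K → 6200 K to the nearest 100 K.

6200 K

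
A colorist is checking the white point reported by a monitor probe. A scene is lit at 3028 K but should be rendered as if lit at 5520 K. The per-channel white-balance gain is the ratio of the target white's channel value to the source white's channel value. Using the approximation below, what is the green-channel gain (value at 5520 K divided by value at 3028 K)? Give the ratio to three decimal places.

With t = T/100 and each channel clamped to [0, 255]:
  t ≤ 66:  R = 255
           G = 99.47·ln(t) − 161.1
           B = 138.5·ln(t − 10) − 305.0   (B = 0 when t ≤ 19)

1.335

At 3028 K (t = 30.28):
  G = 99.47·ln 30.28 − 161.1 = 99.47·3.4105 − 161.1 = 178.141.
At 5520 K (t = 55.2):
  G = 99.47·ln 55.2 − 161.1 = 99.47·4.0110 − 161.1 = 237.870.
Gain = 237.870 / 178.141 = 1.3353 → 1.335.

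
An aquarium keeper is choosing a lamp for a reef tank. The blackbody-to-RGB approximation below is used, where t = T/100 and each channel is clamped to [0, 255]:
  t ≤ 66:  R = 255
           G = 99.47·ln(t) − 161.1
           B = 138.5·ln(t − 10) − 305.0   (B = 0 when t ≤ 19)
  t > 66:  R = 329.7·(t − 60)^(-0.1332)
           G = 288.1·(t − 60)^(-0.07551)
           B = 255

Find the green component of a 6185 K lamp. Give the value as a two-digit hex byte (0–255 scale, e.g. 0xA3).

0xF9

t = 6185/100 = 61.85; the t ≤ 66 branch applies.
G = 99.47·ln 61.85 − 161.1 = 99.47·4.1247 − 161.1 = 249.185.
Rounded: 249; in hex, 0xF9.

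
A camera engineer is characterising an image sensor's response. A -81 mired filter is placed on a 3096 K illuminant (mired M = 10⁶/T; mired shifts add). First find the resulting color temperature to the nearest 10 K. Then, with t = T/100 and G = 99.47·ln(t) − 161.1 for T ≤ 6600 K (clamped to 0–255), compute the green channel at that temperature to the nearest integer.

M_in = 10⁶/3096 = 323.00; M_out = 323.00 + (-81) = 242.00.
T_out = 10⁶/242.00 = 4132.3 K → 4130 K; t = 41.3.
G = 99.47·ln 41.3 − 161.1 = 99.47·3.7209 − 161.1 = 209.014.
Rounded: 209.

209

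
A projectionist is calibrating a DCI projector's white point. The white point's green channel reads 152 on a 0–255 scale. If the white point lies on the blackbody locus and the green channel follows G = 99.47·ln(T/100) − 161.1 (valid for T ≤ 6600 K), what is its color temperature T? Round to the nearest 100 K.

ln t = (152 + 161.1) / 99.47 = 3.1477.
t = e^3.1477 = 23.282.
T = 100·t = 2328 K → 2300 K to the nearest 100 K.

2300 K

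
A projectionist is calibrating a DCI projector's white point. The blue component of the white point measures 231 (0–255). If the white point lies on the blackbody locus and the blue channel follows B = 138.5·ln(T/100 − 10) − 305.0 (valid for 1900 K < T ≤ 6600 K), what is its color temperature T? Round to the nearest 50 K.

5800 K

ln(t − 10) = (231 + 305.0) / 138.5 = 3.8700.
t − 10 = e^3.8700 = 47.944, so t = 57.944.
T = 100·t = 5794 K → 5800 K to the nearest 50 K.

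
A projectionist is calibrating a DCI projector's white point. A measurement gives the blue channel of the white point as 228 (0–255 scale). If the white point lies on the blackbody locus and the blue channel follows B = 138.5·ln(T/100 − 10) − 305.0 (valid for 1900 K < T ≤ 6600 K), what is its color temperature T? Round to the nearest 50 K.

5700 K

ln(t − 10) = (228 + 305.0) / 138.5 = 3.8484.
t − 10 = e^3.8484 = 46.917, so t = 56.917.
T = 100·t = 5692 K → 5700 K to the nearest 50 K.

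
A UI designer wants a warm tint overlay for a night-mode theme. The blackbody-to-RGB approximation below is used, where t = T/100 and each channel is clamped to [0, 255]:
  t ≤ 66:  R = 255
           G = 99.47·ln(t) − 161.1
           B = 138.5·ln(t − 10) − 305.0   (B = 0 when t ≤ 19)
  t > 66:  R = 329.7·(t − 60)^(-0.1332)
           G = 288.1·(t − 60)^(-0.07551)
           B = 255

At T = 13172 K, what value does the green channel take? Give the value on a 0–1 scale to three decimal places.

t = 13172/100 = 131.72; the t > 66 branch applies.
G = 288.1·(131.72 − 60)^(-0.07551) = 288.1·71.72^(-0.07551) = 288.1·0.72424 = 208.653.
On a 0–1 scale: 208.653/255 = 0.8182 → 0.818.

0.818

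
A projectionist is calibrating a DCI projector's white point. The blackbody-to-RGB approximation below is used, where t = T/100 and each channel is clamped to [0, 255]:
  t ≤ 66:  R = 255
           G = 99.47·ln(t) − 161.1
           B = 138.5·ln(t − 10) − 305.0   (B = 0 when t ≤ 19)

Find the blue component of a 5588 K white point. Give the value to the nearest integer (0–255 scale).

225

t = 5588/100 = 55.88; the t ≤ 66 branch applies.
B = 138.5·ln(55.88 − 10) − 305.0 = 138.5·ln 45.88 − 305.0 = 138.5·3.8260 − 305.0 = 224.905.
Rounded: 225.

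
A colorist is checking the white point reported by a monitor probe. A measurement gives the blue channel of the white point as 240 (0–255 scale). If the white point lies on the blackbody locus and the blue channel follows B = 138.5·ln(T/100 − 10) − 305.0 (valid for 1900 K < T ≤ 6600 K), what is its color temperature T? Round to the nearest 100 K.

6100 K

ln(t − 10) = (240 + 305.0) / 138.5 = 3.9350.
t − 10 = e^3.9350 = 51.163, so t = 61.163.
T = 100·t = 6116 K → 6100 K to the nearest 100 K.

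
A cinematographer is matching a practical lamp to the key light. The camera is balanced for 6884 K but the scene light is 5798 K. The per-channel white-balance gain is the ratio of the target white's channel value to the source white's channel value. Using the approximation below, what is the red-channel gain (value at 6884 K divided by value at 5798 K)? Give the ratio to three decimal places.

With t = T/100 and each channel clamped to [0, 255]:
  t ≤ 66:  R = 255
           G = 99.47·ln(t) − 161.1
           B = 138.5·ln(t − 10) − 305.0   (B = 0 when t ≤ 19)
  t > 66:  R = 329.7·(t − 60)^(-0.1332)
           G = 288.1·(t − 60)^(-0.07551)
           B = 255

0.967

At 5798 K (t = 57.98):
  R = 255 by definition for t ≤ 66.
At 6884 K (t = 68.84):
  R = 329.7·(68.84 − 60)^(-0.1332) = 329.7·8.84^(-0.1332) = 329.7·0.74805 = 246.633.
Gain = 246.633 / 255.000 = 0.9672 → 0.967.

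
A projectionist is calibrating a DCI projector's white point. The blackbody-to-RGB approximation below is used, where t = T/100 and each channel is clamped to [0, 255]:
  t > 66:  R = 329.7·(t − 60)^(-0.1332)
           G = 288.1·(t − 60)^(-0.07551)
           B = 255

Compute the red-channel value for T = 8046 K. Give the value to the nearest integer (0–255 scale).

t = 8046/100 = 80.46; the t > 66 branch applies.
R = 329.7·(80.46 − 60)^(-0.1332) = 329.7·20.46^(-0.1332) = 329.7·0.66894 = 220.550.
Rounded: 221.

221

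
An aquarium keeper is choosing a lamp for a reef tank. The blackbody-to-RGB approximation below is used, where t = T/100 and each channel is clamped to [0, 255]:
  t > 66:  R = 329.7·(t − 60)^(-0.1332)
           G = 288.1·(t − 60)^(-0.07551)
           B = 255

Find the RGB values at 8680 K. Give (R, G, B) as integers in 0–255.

(213, 225, 255)

t = 8680/100 = 86.8; the t > 66 branch applies.
R = 329.7·(86.8 − 60)^(-0.1332) = 329.7·26.8^(-0.1332) = 329.7·0.64532 = 212.761.
G = 288.1·(86.8 − 60)^(-0.07551) = 288.1·26.8^(-0.07551) = 288.1·0.78012 = 224.753.
B = 255 by definition for t > 66.
Rounded: (213, 225, 255).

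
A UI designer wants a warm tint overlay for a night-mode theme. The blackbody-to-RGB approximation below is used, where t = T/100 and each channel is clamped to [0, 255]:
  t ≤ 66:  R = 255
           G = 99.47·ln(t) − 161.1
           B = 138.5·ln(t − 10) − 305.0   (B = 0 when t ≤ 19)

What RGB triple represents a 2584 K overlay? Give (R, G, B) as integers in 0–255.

t = 2584/100 = 25.84; the t ≤ 66 branch applies.
R = 255 by definition for t ≤ 66.
G = 99.47·ln 25.84 − 161.1 = 99.47·3.2519 − 161.1 = 162.369.
B = 138.5·ln(25.84 − 10) − 305.0 = 138.5·ln 15.84 − 305.0 = 138.5·2.7625 − 305.0 = 77.612.
Rounded: (255, 162, 78).

(255, 162, 78)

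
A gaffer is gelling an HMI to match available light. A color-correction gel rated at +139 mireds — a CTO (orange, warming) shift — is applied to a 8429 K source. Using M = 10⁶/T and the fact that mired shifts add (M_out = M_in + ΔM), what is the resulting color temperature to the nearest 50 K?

M_in = 10⁶/8429 = 118.64 mireds.
M_out = 118.64 + (+139) = 257.64 mireds.
T_out = 10⁶/257.64 = 3881.4 K → 3900 K.

3900 K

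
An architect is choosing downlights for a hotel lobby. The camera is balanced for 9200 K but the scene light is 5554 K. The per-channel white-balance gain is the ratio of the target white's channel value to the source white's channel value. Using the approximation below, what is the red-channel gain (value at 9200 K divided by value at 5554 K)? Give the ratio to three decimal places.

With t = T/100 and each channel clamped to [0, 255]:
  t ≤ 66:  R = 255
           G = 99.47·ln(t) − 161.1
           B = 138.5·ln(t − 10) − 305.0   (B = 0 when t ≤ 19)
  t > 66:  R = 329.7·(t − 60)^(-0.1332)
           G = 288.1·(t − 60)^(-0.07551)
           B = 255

At 5554 K (t = 55.54):
  R = 255 by definition for t ≤ 66.
At 9200 K (t = 92):
  R = 329.7·(92 − 60)^(-0.1332) = 329.7·32^(-0.1332) = 329.7·0.63025 = 207.794.
Gain = 207.794 / 255.000 = 0.8149 → 0.815.

0.815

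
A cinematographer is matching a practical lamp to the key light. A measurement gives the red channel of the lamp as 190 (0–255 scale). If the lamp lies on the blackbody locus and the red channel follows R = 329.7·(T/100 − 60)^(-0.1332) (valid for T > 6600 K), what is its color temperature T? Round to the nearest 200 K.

12200 K

(t − 60)^(-0.1332) = 190/329.7 = 0.57628.
t − 60 = 0.57628^(1/-0.1332) = 0.57628^(-7.508) = 62.667, so t = 122.667.
T = 100·t = 12267 K → 12200 K to the nearest 200 K.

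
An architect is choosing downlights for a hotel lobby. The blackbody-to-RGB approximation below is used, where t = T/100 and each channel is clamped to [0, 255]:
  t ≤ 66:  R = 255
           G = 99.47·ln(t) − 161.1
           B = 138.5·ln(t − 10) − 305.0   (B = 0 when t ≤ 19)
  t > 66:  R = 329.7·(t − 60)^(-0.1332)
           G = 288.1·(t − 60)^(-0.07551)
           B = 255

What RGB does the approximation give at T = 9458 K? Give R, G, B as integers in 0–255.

R=206, G=220, B=255

t = 9458/100 = 94.58; the t > 66 branch applies.
R = 329.7·(94.58 − 60)^(-0.1332) = 329.7·34.58^(-0.1332) = 329.7·0.62378 = 205.659.
G = 288.1·(94.58 − 60)^(-0.07551) = 288.1·34.58^(-0.07551) = 288.1·0.76525 = 220.469.
B = 255 by definition for t > 66.
Rounded: (206, 220, 255).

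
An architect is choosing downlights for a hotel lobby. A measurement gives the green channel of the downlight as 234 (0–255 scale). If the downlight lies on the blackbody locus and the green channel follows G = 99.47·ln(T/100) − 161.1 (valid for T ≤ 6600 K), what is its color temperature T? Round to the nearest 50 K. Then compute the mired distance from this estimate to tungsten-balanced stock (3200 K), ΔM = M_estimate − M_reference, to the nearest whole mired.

-124 mireds

ln t = (234 + 161.1) / 99.47 = 3.9721.
t = e^3.9721 = 53.093.
T = 100·t = 5309 K → 5300 K to the nearest 50 K.
M_estimate = 10⁶/5300 = 188.68; M_reference = 10⁶/3200 = 312.50.
ΔM = 188.68 − 312.50 = -123.82 → -124 mireds.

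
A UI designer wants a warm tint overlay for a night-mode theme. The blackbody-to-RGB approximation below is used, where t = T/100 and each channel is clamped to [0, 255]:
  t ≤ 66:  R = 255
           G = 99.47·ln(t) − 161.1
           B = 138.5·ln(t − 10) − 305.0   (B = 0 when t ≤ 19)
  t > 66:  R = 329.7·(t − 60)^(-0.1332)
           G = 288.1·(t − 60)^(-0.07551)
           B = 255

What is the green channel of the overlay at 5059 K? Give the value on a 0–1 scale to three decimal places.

t = 5059/100 = 50.59; the t ≤ 66 branch applies.
G = 99.47·ln 50.59 − 161.1 = 99.47·3.9238 − 161.1 = 229.196.
On a 0–1 scale: 229.196/255 = 0.8988 → 0.899.

0.899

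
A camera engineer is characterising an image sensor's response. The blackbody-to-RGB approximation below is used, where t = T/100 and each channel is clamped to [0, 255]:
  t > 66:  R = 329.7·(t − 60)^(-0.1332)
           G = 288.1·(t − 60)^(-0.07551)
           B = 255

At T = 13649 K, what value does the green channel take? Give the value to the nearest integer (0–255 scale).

t = 13649/100 = 136.49; the t > 66 branch applies.
G = 288.1·(136.49 − 60)^(-0.07551) = 288.1·76.49^(-0.07551) = 288.1·0.72072 = 207.641.
Rounded: 208.

208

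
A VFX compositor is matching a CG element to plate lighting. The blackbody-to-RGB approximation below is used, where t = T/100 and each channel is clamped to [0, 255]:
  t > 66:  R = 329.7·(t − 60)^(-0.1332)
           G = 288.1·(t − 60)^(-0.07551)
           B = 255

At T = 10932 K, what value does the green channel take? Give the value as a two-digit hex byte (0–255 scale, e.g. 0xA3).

0xD7

t = 10932/100 = 109.32; the t > 66 branch applies.
G = 288.1·(109.32 − 60)^(-0.07551) = 288.1·49.32^(-0.07551) = 288.1·0.74501 = 214.636.
Rounded: 215; in hex, 0xD7.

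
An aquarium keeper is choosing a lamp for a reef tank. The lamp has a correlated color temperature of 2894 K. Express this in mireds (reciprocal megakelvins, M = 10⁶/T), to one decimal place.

M = 10⁶ / 2894 = 345.543 → 345.5 mireds.

345.5 mireds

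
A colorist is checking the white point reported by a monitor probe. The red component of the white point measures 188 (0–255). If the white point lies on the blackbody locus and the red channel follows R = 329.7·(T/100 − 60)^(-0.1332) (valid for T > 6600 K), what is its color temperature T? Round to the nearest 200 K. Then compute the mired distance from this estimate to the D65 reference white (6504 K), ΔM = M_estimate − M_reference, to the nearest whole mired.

(t − 60)^(-0.1332) = 188/329.7 = 0.57022.
t − 60 = 0.57022^(1/-0.1332) = 0.57022^(-7.508) = 67.848, so t = 127.848.
T = 100·t = 12785 K → 12800 K to the nearest 200 K.
M_estimate = 10⁶/12800 = 78.12; M_reference = 10⁶/6504 = 153.75.
ΔM = 78.12 − 153.75 = -75.63 → -76 mireds.

-76 mireds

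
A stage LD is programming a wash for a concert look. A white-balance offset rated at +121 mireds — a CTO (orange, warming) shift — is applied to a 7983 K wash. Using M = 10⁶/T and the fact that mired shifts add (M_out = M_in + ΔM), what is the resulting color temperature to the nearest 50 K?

4050 K

M_in = 10⁶/7983 = 125.27 mireds.
M_out = 125.27 + (+121) = 246.27 mireds.
T_out = 10⁶/246.27 = 4060.6 K → 4050 K.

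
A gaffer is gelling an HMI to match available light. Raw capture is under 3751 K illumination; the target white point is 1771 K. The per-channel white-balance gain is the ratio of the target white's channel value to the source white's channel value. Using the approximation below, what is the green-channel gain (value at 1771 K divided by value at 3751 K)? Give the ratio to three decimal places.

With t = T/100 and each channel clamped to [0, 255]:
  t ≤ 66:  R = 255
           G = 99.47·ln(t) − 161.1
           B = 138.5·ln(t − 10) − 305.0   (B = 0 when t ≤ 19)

0.626

At 3751 K (t = 37.51):
  G = 99.47·ln 37.51 − 161.1 = 99.47·3.6246 − 161.1 = 199.440.
At 1771 K (t = 17.71):
  G = 99.47·ln 17.71 − 161.1 = 99.47·2.8741 − 161.1 = 124.790.
Gain = 124.790 / 199.440 = 0.6257 → 0.626.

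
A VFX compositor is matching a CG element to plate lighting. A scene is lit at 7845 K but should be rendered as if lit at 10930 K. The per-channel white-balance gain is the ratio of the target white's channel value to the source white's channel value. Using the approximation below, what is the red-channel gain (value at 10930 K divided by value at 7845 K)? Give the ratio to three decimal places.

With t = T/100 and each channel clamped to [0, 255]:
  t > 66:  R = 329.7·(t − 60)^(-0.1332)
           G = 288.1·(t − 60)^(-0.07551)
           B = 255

0.877

At 7845 K (t = 78.45):
  R = 329.7·(78.45 − 60)^(-0.1332) = 329.7·18.45^(-0.1332) = 329.7·0.67822 = 223.608.
At 10930 K (t = 109.3):
  R = 329.7·(109.3 − 60)^(-0.1332) = 329.7·49.3^(-0.1332) = 329.7·0.59499 = 196.170.
Gain = 196.170 / 223.608 = 0.8773 → 0.877.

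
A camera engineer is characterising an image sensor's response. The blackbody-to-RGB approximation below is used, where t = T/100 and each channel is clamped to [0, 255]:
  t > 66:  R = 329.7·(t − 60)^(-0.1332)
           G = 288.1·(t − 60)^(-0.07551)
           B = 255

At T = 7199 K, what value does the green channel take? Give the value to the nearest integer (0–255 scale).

t = 7199/100 = 71.99; the t > 66 branch applies.
G = 288.1·(71.99 − 60)^(-0.07551) = 288.1·11.99^(-0.07551) = 288.1·0.82897 = 238.826.
Rounded: 239.

239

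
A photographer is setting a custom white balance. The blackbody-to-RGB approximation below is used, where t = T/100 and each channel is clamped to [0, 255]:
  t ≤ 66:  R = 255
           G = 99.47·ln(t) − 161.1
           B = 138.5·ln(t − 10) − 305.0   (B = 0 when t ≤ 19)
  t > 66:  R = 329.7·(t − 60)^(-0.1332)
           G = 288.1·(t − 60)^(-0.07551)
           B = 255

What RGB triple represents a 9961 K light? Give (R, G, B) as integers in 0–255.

(202, 218, 255)

t = 9961/100 = 99.61; the t > 66 branch applies.
R = 329.7·(99.61 − 60)^(-0.1332) = 329.7·39.61^(-0.1332) = 329.7·0.61259 = 201.972.
G = 288.1·(99.61 − 60)^(-0.07551) = 288.1·39.61^(-0.07551) = 288.1·0.75744 = 218.219.
B = 255 by definition for t > 66.
Rounded: (202, 218, 255).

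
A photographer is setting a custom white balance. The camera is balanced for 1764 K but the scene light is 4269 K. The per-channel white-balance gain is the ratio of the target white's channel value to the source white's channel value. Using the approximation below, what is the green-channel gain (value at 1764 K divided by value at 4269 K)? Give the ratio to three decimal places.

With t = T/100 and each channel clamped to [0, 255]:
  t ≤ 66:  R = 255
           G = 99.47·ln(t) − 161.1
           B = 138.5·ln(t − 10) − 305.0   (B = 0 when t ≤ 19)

0.586

At 4269 K (t = 42.69):
  G = 99.47·ln 42.69 − 161.1 = 99.47·3.7540 − 161.1 = 212.307.
At 1764 K (t = 17.64):
  G = 99.47·ln 17.64 − 161.1 = 99.47·2.8702 − 161.1 = 124.396.
Gain = 124.396 / 212.307 = 0.5859 → 0.586.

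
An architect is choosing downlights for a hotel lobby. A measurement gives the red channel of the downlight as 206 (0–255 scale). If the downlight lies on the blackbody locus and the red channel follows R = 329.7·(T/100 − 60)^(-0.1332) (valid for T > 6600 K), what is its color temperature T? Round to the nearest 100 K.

(t − 60)^(-0.1332) = 206/329.7 = 0.62481.
t − 60 = 0.62481^(1/-0.1332) = 0.62481^(-7.508) = 34.152, so t = 94.152.
T = 100·t = 9415 K → 9400 K to the nearest 100 K.

9400 K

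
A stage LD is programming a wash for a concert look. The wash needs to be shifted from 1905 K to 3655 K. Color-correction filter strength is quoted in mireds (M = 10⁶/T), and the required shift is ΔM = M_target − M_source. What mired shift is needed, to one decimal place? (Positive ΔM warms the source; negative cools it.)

M_source = 10⁶/1905 = 524.934; M_target = 10⁶/3655 = 273.598.
ΔM = 273.598 − 524.934 = -251.337 → -251.3 mireds, a cooling shift.

-251.3 mireds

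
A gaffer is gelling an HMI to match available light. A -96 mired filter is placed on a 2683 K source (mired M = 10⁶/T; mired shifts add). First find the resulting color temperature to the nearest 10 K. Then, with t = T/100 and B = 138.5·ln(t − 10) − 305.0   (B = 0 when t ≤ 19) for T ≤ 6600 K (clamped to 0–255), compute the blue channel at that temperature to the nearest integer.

147

M_in = 10⁶/2683 = 372.72; M_out = 372.72 + (-96) = 276.72.
T_out = 10⁶/276.72 = 3613.8 K → 3610 K; t = 36.1.
B = 138.5·ln(36.1 − 10) − 305.0 = 138.5·ln 26.1 − 305.0 = 138.5·3.2619 − 305.0 = 146.778.
Rounded: 147.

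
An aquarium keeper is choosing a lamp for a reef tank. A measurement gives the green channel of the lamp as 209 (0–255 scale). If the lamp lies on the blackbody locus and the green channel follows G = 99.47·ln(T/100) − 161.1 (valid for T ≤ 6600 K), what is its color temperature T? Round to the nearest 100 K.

4100 K

ln t = (209 + 161.1) / 99.47 = 3.7207.
t = e^3.7207 = 41.294.
T = 100·t = 4129 K → 4100 K to the nearest 100 K.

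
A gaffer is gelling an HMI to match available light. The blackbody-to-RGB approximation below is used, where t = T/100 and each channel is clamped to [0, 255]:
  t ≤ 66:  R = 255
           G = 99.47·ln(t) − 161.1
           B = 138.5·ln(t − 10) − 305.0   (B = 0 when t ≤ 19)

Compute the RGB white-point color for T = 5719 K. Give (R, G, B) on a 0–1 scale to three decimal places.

t = 5719/100 = 57.19; the t ≤ 66 branch applies.
R = 255 by definition for t ≤ 66.
G = 99.47·ln 57.19 − 161.1 = 99.47·4.0464 − 161.1 = 241.393.
B = 138.5·ln(57.19 − 10) − 305.0 = 138.5·ln 47.19 − 305.0 = 138.5·3.8542 − 305.0 = 228.804.
Dividing each by 255: (1.0000, 0.9466, 0.8973) → (1.000, 0.947, 0.897).

(1.000, 0.947, 0.897)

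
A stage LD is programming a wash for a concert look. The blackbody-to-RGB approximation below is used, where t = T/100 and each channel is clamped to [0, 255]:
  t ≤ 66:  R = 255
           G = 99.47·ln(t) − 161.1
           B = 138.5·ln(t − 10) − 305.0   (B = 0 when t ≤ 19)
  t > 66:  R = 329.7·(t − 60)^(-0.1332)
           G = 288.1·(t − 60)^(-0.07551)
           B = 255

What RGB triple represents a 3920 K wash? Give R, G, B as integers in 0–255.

R=255, G=204, B=162

t = 3920/100 = 39.2; the t ≤ 66 branch applies.
R = 255 by definition for t ≤ 66.
G = 99.47·ln 39.2 − 161.1 = 99.47·3.6687 − 161.1 = 203.823.
B = 138.5·ln(39.2 − 10) − 305.0 = 138.5·ln 29.2 − 305.0 = 138.5·3.3742 − 305.0 = 162.322.
Rounded: (255, 204, 162).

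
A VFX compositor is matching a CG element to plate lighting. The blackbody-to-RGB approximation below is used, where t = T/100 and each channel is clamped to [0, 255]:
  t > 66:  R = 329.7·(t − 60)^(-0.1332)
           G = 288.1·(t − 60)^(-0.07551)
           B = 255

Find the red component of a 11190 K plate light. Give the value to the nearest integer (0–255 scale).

195

t = 11190/100 = 111.9; the t > 66 branch applies.
R = 329.7·(111.9 − 60)^(-0.1332) = 329.7·51.9^(-0.1332) = 329.7·0.59093 = 194.831.
Rounded: 195.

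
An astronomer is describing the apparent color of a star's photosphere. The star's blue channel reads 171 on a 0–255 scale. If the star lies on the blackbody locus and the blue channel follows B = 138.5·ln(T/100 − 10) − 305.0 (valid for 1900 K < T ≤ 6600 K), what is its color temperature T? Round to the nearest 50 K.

ln(t − 10) = (171 + 305.0) / 138.5 = 3.4368.
t − 10 = e^3.4368 = 31.088, so t = 41.088.
T = 100·t = 4109 K → 4100 K to the nearest 50 K.

4100 K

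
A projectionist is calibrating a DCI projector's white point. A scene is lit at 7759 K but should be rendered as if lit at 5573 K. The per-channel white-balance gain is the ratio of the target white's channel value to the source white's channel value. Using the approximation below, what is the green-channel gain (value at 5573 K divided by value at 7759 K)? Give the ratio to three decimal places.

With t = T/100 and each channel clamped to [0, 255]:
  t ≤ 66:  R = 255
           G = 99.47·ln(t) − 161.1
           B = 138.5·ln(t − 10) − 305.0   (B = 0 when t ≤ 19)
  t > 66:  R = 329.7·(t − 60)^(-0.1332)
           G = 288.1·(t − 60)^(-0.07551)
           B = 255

1.029

At 7759 K (t = 77.59):
  G = 288.1·(77.59 − 60)^(-0.07551) = 288.1·17.59^(-0.07551) = 288.1·0.80532 = 232.013.
At 5573 K (t = 55.73):
  G = 99.47·ln 55.73 − 161.1 = 99.47·4.0205 − 161.1 = 238.821.
Gain = 238.821 / 232.013 = 1.0293 → 1.029.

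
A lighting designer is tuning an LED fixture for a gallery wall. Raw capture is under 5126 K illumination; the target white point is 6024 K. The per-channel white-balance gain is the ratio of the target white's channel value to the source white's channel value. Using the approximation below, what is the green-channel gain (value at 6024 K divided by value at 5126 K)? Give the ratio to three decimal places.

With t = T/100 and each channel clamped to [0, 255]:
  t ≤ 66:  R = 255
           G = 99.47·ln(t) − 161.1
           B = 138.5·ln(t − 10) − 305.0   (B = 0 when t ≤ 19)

At 5126 K (t = 51.26):
  G = 99.47·ln 51.26 − 161.1 = 99.47·3.9369 − 161.1 = 230.505.
At 6024 K (t = 60.24):
  G = 99.47·ln 60.24 − 161.1 = 99.47·4.0983 − 161.1 = 246.562.
Gain = 246.562 / 230.505 = 1.0697 → 1.070.

1.070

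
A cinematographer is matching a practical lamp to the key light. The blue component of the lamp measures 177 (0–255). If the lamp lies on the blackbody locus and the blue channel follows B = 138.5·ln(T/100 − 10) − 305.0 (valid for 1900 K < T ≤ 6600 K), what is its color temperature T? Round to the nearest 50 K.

ln(t − 10) = (177 + 305.0) / 138.5 = 3.4801.
t − 10 = e^3.4801 = 32.464, so t = 42.464.
T = 100·t = 4246 K → 4250 K to the nearest 50 K.

4250 K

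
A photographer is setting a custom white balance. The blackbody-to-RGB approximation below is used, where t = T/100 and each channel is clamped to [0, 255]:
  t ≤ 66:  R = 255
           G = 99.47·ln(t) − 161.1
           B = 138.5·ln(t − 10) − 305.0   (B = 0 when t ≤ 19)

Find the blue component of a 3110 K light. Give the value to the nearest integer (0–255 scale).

117

t = 3110/100 = 31.1; the t ≤ 66 branch applies.
B = 138.5·ln(31.1 − 10) − 305.0 = 138.5·ln 21.1 − 305.0 = 138.5·3.0493 − 305.0 = 117.324.
Rounded: 117.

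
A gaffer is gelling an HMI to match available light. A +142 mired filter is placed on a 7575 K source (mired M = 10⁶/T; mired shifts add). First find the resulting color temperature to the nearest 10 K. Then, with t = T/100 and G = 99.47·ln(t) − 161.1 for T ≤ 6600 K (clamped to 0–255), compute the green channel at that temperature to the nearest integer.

M_in = 10⁶/7575 = 132.01; M_out = 132.01 + (+142) = 274.01.
T_out = 10⁶/274.01 = 3649.5 K → 3650 K; t = 36.5.
G = 99.47·ln 36.5 − 161.1 = 99.47·3.5973 − 161.1 = 196.725.
Rounded: 197.

197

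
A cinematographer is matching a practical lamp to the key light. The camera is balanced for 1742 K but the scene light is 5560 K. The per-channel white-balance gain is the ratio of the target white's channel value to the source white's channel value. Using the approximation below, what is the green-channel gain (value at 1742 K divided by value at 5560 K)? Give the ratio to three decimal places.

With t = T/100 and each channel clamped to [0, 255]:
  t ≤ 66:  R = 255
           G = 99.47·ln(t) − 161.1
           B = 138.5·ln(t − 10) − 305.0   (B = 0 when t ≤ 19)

0.516

At 5560 K (t = 55.6):
  G = 99.47·ln 55.6 − 161.1 = 99.47·4.0182 − 161.1 = 238.589.
At 1742 K (t = 17.42):
  G = 99.47·ln 17.42 − 161.1 = 99.47·2.8576 − 161.1 = 123.147.
Gain = 123.147 / 238.589 = 0.5161 → 0.516.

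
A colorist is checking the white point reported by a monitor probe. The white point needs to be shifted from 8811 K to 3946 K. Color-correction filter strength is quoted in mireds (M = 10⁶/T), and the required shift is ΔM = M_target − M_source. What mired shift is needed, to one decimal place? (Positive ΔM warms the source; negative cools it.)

+139.9 mireds

M_source = 10⁶/8811 = 113.494; M_target = 10⁶/3946 = 253.421.
ΔM = 253.421 − 113.494 = 139.927 → +139.9 mireds, a warming shift.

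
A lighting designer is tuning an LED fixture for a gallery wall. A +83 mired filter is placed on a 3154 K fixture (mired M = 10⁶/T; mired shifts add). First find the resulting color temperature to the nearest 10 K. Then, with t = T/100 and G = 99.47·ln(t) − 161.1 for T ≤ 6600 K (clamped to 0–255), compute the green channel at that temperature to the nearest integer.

159

M_in = 10⁶/3154 = 317.06; M_out = 317.06 + (+83) = 400.06.
T_out = 10⁶/400.06 = 2499.6 K → 2500 K; t = 25.
G = 99.47·ln 25 − 161.1 = 99.47·3.2189 − 161.1 = 159.082.
Rounded: 159.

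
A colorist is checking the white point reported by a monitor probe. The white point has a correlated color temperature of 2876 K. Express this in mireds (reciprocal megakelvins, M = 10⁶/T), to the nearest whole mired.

348 mireds

M = 10⁶ / 2876 = 347.705 → 348 mireds.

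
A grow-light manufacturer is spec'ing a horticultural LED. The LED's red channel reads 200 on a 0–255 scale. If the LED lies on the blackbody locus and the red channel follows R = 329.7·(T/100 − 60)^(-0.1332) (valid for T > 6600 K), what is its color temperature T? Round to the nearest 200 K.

(t − 60)^(-0.1332) = 200/329.7 = 0.60661.
t − 60 = 0.60661^(1/-0.1332) = 0.60661^(-7.508) = 42.638, so t = 102.638.
T = 100·t = 10264 K → 10200 K to the nearest 200 K.

10200 K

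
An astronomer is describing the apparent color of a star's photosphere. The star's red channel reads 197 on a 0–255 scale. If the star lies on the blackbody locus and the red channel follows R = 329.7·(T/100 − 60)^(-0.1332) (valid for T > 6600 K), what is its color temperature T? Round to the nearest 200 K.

10800 K

(t − 60)^(-0.1332) = 197/329.7 = 0.59751.
t − 60 = 0.59751^(1/-0.1332) = 0.59751^(-7.508) = 47.761, so t = 107.761.
T = 100·t = 10776 K → 10800 K to the nearest 200 K.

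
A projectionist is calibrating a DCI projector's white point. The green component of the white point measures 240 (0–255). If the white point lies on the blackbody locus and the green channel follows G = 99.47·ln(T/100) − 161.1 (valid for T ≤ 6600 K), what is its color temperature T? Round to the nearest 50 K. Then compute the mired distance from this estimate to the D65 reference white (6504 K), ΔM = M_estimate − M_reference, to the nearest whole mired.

ln t = (240 + 161.1) / 99.47 = 4.0324.
t = e^4.0324 = 56.394.
T = 100·t = 5639 K → 5650 K to the nearest 50 K.
M_estimate = 10⁶/5650 = 176.99; M_reference = 10⁶/6504 = 153.75.
ΔM = 176.99 − 153.75 = 23.24 → +23 mireds.

+23 mireds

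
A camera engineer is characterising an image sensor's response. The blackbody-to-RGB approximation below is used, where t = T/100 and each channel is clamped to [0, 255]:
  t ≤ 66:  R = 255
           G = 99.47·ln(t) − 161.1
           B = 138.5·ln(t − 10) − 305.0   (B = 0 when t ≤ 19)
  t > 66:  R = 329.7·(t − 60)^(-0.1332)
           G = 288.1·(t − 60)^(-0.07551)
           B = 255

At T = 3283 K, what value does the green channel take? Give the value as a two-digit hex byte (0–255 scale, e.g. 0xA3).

0xBA

t = 3283/100 = 32.83; the t ≤ 66 branch applies.
G = 99.47·ln 32.83 − 161.1 = 99.47·3.4913 − 161.1 = 186.184.
Rounded: 186; in hex, 0xBA.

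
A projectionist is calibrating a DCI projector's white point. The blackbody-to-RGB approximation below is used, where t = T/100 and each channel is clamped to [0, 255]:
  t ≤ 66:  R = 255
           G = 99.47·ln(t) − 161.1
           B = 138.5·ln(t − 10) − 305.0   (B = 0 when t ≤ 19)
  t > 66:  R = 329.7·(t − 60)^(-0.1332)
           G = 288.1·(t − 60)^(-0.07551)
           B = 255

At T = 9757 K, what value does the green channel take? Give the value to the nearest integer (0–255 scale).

t = 9757/100 = 97.57; the t > 66 branch applies.
G = 288.1·(97.57 − 60)^(-0.07551) = 288.1·37.57^(-0.07551) = 288.1·0.76047 = 219.092.
Rounded: 219.

219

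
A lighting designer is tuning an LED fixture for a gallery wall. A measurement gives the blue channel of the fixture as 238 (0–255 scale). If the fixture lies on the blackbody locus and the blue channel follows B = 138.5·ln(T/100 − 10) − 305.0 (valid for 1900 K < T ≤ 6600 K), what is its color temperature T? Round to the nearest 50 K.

6050 K

ln(t − 10) = (238 + 305.0) / 138.5 = 3.9206.
t − 10 = e^3.9206 = 50.430, so t = 60.430.
T = 100·t = 6043 K → 6050 K to the nearest 50 K.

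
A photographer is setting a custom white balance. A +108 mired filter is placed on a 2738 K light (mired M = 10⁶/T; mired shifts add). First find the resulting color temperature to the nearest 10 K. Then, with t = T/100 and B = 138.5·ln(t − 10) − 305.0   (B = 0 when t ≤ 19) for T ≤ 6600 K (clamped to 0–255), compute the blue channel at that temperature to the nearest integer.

M_in = 10⁶/2738 = 365.23; M_out = 365.23 + (+108) = 473.23.
T_out = 10⁶/473.23 = 2113.1 K → 2110 K; t = 21.1.
B = 138.5·ln(21.1 − 10) − 305.0 = 138.5·ln 11.1 − 305.0 = 138.5·2.4069 − 305.0 = 28.362.
Rounded: 28.

28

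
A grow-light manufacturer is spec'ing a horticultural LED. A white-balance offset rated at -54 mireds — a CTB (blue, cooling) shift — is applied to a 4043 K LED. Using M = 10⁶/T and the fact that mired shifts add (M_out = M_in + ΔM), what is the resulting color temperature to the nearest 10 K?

M_in = 10⁶/4043 = 247.34 mireds.
M_out = 247.34 + (-54) = 193.34 mireds.
T_out = 10⁶/193.34 = 5172.2 K → 5170 K.

5170 K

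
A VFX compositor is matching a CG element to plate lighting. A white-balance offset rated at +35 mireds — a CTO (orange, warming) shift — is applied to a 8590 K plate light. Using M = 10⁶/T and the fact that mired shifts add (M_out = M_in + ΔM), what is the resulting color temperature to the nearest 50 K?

M_in = 10⁶/8590 = 116.41 mireds.
M_out = 116.41 + (+35) = 151.41 mireds.
T_out = 10⁶/151.41 = 6604.4 K → 6600 K.

6600 K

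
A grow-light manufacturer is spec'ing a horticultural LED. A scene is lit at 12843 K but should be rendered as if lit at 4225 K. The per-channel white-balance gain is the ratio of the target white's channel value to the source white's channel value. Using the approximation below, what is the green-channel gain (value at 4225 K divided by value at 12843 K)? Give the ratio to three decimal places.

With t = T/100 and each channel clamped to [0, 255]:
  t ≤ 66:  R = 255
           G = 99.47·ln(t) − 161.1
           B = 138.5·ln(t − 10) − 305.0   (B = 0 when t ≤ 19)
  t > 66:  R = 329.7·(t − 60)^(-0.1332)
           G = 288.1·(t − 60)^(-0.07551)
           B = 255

1.009

At 12843 K (t = 128.43):
  G = 288.1·(128.43 − 60)^(-0.07551) = 288.1·68.43^(-0.07551) = 288.1·0.72681 = 209.394.
At 4225 K (t = 42.25):
  G = 99.47·ln 42.25 − 161.1 = 99.47·3.7436 − 161.1 = 211.276.
Gain = 211.276 / 209.394 = 1.0090 → 1.009.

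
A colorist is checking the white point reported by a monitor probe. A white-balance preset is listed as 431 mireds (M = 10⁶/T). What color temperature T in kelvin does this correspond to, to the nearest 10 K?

2320 K

T = 10⁶ / 431 = 2320.19 K → 2320 K.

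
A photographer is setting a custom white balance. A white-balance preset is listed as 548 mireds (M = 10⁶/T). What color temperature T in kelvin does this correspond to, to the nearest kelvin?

T = 10⁶ / 548 = 1824.82 K → 1825 K.

1825 K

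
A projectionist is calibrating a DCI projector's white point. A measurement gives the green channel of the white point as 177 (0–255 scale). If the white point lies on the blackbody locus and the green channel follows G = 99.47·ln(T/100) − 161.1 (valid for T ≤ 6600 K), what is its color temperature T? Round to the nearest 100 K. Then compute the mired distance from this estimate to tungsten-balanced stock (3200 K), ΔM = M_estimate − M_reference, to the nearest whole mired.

ln t = (177 + 161.1) / 99.47 = 3.3990.
t = e^3.3990 = 29.935.
T = 100·t = 2993 K → 3000 K to the nearest 100 K.
M_estimate = 10⁶/3000 = 333.33; M_reference = 10⁶/3200 = 312.50.
ΔM = 333.33 − 312.50 = 20.83 → +21 mireds.

+21 mireds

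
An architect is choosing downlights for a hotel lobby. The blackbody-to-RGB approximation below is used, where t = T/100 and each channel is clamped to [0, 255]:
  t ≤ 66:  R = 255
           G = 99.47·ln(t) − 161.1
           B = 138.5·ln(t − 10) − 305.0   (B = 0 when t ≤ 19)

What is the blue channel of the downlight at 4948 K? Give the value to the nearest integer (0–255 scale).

t = 4948/100 = 49.48; the t ≤ 66 branch applies.
B = 138.5·ln(49.48 − 10) − 305.0 = 138.5·ln 39.48 − 305.0 = 138.5·3.6758 − 305.0 = 204.097.
Rounded: 204.

204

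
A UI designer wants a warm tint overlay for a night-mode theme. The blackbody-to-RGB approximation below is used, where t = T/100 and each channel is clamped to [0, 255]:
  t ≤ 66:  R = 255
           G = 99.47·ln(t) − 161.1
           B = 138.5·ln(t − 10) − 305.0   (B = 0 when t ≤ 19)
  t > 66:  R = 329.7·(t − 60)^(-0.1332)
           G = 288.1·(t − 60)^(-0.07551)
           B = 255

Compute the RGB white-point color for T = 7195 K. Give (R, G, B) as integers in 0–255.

t = 7195/100 = 71.95; the t > 66 branch applies.
R = 329.7·(71.95 − 60)^(-0.1332) = 329.7·11.95^(-0.1332) = 329.7·0.71861 = 236.926.
G = 288.1·(71.95 − 60)^(-0.07551) = 288.1·11.95^(-0.07551) = 288.1·0.82918 = 238.886.
B = 255 by definition for t > 66.
Rounded: (237, 239, 255).

(237, 239, 255)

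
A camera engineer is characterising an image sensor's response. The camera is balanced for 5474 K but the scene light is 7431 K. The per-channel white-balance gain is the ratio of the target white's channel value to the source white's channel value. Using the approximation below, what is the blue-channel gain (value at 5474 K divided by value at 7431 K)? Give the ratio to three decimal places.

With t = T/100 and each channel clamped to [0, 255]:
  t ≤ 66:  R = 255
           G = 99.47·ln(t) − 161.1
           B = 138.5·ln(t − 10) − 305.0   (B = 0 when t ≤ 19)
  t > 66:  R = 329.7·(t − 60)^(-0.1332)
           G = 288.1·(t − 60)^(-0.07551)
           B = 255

0.868

At 7431 K (t = 74.31):
  B = 255 by definition for t > 66.
At 5474 K (t = 54.74):
  B = 138.5·ln(54.74 − 10) − 305.0 = 138.5·ln 44.74 − 305.0 = 138.5·3.8009 − 305.0 = 221.420.
Gain = 221.420 / 255.000 = 0.8683 → 0.868.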